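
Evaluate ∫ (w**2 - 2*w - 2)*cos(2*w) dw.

w**2*sin(2*w)/2 - w*sin(2*w) + w*cos(2*w)/2 - 5*sin(2*w)/4 - cos(2*w)/2 + C

Use integration by parts with u = w**2 - 2*w - 2, dv = cos(2*w) dw, so v = sin(2*w)/2.
Apply parts 2 times (tabular method): alternate signs, differentiate u down to 0, integrate dv up.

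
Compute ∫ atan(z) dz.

Use integration by parts with u = arctan(z), dv = dz.
Then du = 1/(z**2 + 1) dz.

z*atan(z) - log(z**2 + 1)/2 + C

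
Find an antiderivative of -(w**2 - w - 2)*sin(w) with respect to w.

w**2*cos(w) - 2*w*sin(w) - w*cos(w) + sin(w) - 4*cos(w) + C

Use integration by parts with u = w**2 - w - 2, dv = -sin(w) dw, so v = cos(w).
Apply parts 2 times (tabular method): alternate signs, differentiate u down to 0, integrate dv up.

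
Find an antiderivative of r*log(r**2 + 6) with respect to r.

Let u = r**2 + 6, so du = (2*r) dr.
The integral becomes (1/2)·∫ log(u) du; integrate by parts with u′=log(u), dv′=du.

r**2*log(r**2 + 6)/2 - r**2/2 + 3*log(r**2 + 6) + C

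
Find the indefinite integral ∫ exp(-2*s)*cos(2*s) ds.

exp(-2*s)*sin(2*s)/4 - exp(-2*s)*cos(2*s)/4 + C

Let I denote the integral. Integrate by parts with u = cos(2*s), dv = exp(-2*s) ds, so v = -exp(-2*s)/2: I = -exp(-2*s)*cos(2*s)/2 − ∫ exp(-2*s)*sin(2*s) ds.
Apply parts again with u = sin(2*s), dv = exp(-2*s) ds: ∫ exp(-2*s)*sin(2*s) ds = -exp(-2*s)*sin(2*s)/2 + I. Substituting back brings back I: I = exp(-2*s)*sin(2*s)/2 - exp(-2*s)*cos(2*s)/2 − I.
Solving for I: (1 + 1)·I equals the remaining terms, so I = (1/2)·(exp(-2*s)*sin(2*s)/2 - exp(-2*s)*cos(2*s)/2).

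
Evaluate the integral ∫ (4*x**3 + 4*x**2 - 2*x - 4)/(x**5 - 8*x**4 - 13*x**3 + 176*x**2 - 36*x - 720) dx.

62*log(x - 6)/15 - 293*log(x - 5)/63 + 67*log(x - 3)/105 + log(x + 2)/35 - 47*log(x + 4)/315 + C

Factor the denominator: (x - 6)*(x - 5)*(x - 3)*(x + 2)*(x + 4).
Partial-fraction decomposition: -47/(315*(x + 4)) + 1/(35*(x + 2)) + 67/(105*(x - 3)) - 293/(63*(x - 5)) + 62/(15*(x - 6)).
Integrate each term: A/(x−a) contributes A·log|x−a|.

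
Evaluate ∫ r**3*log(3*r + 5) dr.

r**4*log(3*r + 5)/4 - r**4/16 + 5*r**3/36 - 25*r**2/72 + 125*r/108 - 625*log(3*r + 5)/324 + C

Use integration by parts with u = log(3*r + 5), dv = r**3 dr.
Then du = 3/(3*r + 5) dr and v = r**4/4.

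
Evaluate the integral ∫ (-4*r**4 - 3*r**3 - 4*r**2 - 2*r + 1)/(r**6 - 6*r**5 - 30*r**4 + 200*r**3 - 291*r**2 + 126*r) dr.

log(r)/126 - 139*log(r - 7)/168 + 223*log(r - 3)/216 - 205*log(r - 1)/588 + 359*log(r + 6)/2646 + 1/(7*r - 7) + C

Factor the denominator: r*(r - 7)*(r - 3)*(r - 1)**2*(r + 6).
Partial-fraction decomposition: 359/(2646*(r + 6)) - 205/(588*(r - 1)) - 1/(7*(r - 1)**2) + 223/(216*(r - 3)) - 139/(168*(r - 7)) + 1/(126*r).
Integrate each term; A/(r−a) gives A·log|r−a|; A/(r−a)² gives −A/(r−a).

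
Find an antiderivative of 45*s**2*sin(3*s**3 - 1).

-5*cos(3*s**3 - 1) + C

Let u = 3*s**3 - 1, so du = (9*s**2) ds.
Rewriting, the integral becomes 5·∫ sin(u) du = 5·-cos(u).
Substituting back, u = 3*s**3 - 1.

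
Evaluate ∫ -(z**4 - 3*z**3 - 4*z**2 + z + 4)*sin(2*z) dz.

Use integration by parts with u = z**4 - 3*z**3 - 4*z**2 + z + 4, dv = -sin(2*z) dz, so v = cos(2*z)/2.
Apply parts 4 times (tabular method): alternate signs, differentiate u down to 0, integrate dv up.

z**4*cos(2*z)/2 - z**3*sin(2*z) - 3*z**3*cos(2*z)/2 + 9*z**2*sin(2*z)/4 - 7*z**2*cos(2*z)/2 + 7*z*sin(2*z)/2 + 11*z*cos(2*z)/4 - 11*sin(2*z)/8 + 15*cos(2*z)/4 + C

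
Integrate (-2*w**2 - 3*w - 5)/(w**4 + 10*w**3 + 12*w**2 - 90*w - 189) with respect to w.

Factor the denominator: (w - 3)*(w + 3)**2*(w + 7).
Partial-fraction decomposition: 41/(80*(w + 7)) - 61/(144*(w + 3)) + 7/(12*(w + 3)**2) - 4/(45*(w - 3)).
Integrate each term; A/(w−a) gives A·log|w−a|; A/(w−a)² gives −A/(w−a).

-4*log(w - 3)/45 - 61*log(w + 3)/144 + 41*log(w + 7)/80 - 7/(12*w + 36) + C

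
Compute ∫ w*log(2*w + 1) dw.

Use integration by parts with u = log(2*w + 1), dv = w dw.
Then du = 2/(2*w + 1) dw and v = w**2/2.

w**2*log(2*w + 1)/2 - w**2/4 + w/4 - log(2*w + 1)/8 + C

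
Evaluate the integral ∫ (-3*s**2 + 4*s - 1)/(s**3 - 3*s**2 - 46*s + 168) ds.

Factor the denominator: (s - 6)*(s - 4)*(s + 7).
Partial-fraction decomposition: -16/(13*(s + 7)) + 3/(2*(s - 4)) - 85/(26*(s - 6)).
Integrate each term: A/(s−a) contributes A·log|s−a|.

-85*log(s - 6)/26 + 3*log(s - 4)/2 - 16*log(s + 7)/13 + C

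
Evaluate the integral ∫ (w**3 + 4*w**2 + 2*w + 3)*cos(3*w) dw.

Use integration by parts with u = w**3 + 4*w**2 + 2*w + 3, dv = cos(3*w) dw, so v = sin(3*w)/3.
Apply parts 3 times (tabular method): alternate signs, differentiate u down to 0, integrate dv up.

w**3*sin(3*w)/3 + 4*w**2*sin(3*w)/3 + w**2*cos(3*w)/3 + 4*w*sin(3*w)/9 + 8*w*cos(3*w)/9 + 19*sin(3*w)/27 + 4*cos(3*w)/27 + C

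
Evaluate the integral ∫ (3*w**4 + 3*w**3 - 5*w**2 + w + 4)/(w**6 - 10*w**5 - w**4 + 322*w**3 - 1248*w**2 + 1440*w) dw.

log(w)/360 + 97*log(w - 5)/5 - 2811*log(w - 4)/200 - 143*log(w - 3)/27 - 139*log(w + 6)/2700 + 111/(5*w - 20) + C

Factor the denominator: w*(w - 5)*(w - 4)**2*(w - 3)*(w + 6).
Partial-fraction decomposition: -139/(2700*(w + 6)) - 143/(27*(w - 3)) - 2811/(200*(w - 4)) - 111/(5*(w - 4)**2) + 97/(5*(w - 5)) + 1/(360*w).
Integrate each term; A/(w−a) gives A·log|w−a|; A/(w−a)² gives −A/(w−a).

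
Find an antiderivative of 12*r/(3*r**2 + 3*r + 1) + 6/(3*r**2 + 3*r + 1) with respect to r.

Let u = 3*r**2 + 3*r + 1, so du = (6*r + 3) dr.
Rewriting, the integral becomes 2·∫ 1/u du = 2·log(u).
Substituting back, u = 3*r**2 + 3*r + 1.

2*log(3*r**2 + 3*r + 1) + C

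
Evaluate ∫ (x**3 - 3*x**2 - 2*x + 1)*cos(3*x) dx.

x**3*sin(3*x)/3 - x**2*sin(3*x) + x**2*cos(3*x)/3 - 8*x*sin(3*x)/9 - 2*x*cos(3*x)/3 + 5*sin(3*x)/9 - 8*cos(3*x)/27 + C

Use integration by parts with u = x**3 - 3*x**2 - 2*x + 1, dv = cos(3*x) dx, so v = sin(3*x)/3.
Apply parts 3 times (tabular method): alternate signs, differentiate u down to 0, integrate dv up.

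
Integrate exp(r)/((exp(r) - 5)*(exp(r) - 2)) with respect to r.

log(exp(r) - 5)/3 - log(exp(r) - 2)/3 + C

Let u = e^r, du = e^r dr.
The integral becomes ∫ du/((u-2)(u-5)); decompose into partial fractions.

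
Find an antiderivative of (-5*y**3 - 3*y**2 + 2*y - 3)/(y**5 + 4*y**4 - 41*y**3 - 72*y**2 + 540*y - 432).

Factor the denominator: (y - 4)*(y - 3)*(y - 1)*(y + 6)**2.
Partial-fraction decomposition: 34283/(132300*(y + 6)) - 319/(210*(y + 6)**2) - 3/(98*(y - 1)) + 53/(54*(y - 3)) - 121/(100*(y - 4)).
Integrate each term; A/(y−a) gives A·log|y−a|; A/(y−a)² gives −A/(y−a).

-121*log(y - 4)/100 + 53*log(y - 3)/54 - 3*log(y - 1)/98 + 34283*log(y + 6)/132300 + 319/(210*y + 1260) + C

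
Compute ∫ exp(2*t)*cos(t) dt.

Let I denote the integral. Integrate by parts with u = cos(t), dv = exp(2*t) dt, so v = exp(2*t)/2: I = exp(2*t)*cos(t)/2 + (1/2)·∫ exp(2*t)*sin(t) dt.
Apply parts again with u = sin(t), dv = exp(2*t) dt: ∫ exp(2*t)*sin(t) dt = exp(2*t)*sin(t)/2 − (1/2)·I. Substituting back brings back I: I = exp(2*t)*sin(t)/4 + exp(2*t)*cos(t)/2 − (1/4)·I.
Solving for I: (1 + 1/4)·I equals the remaining terms, so I = (4/5)·(exp(2*t)*sin(t)/4 + exp(2*t)*cos(t)/2).

exp(2*t)*sin(t)/5 + 2*exp(2*t)*cos(t)/5 + C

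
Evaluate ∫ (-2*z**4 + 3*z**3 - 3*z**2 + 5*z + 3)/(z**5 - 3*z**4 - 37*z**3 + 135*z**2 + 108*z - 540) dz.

Factor the denominator: (z - 5)*(z - 3)**2*(z + 2)*(z + 6).
Partial-fraction decomposition: -125/(132*(z + 6)) + 3/(28*(z + 2)) + 11/(6*(z - 3)) + (z - 3)**(-2) - 461/(154*(z - 5)).
Integrate each term; A/(z−a) gives A·log|z−a|; A/(z−a)² gives −A/(z−a).

-461*log(z - 5)/154 + 11*log(z - 3)/6 + 3*log(z + 2)/28 - 125*log(z + 6)/132 - 1/(z - 3) + C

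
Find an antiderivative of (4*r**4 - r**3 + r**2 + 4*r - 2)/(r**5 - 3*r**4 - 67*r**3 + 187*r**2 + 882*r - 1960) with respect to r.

Factor the denominator: (r - 7)*(r - 5)*(r - 2)*(r + 4)*(r + 7).
Partial-fraction decomposition: 1661/(756*(r + 7)) - 181/(297*(r + 4)) + 11/(135*(r - 2)) - 403/(108*(r - 5)) + 2334/(385*(r - 7)).
Integrate each term: A/(r−a) contributes A·log|r−a|.

2334*log(r - 7)/385 - 403*log(r - 5)/108 + 11*log(r - 2)/135 - 181*log(r + 4)/297 + 1661*log(r + 7)/756 + C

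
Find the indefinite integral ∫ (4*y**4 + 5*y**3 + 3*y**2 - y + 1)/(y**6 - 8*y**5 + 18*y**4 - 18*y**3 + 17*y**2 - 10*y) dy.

-log(y)/10 + 799*log(y - 5)/390 - 23*log(y - 2)/6 + 3*log(y - 1)/2 + 5*log(y**2 + 1)/26 - atan(y)/13 + C

Factor the denominator: y*(y - 5)*(y - 2)*(y - 1)*(y**2 + 1).
Partial-fraction decomposition: (5*y - 1)/(13*(y**2 + 1)) + 3/(2*(y - 1)) - 23/(6*(y - 2)) + 799/(390*(y - 5)) - 1/(10*y).
Integrate each term; A/(y−a) gives A·log|y−a|; the (By+D)/(y²+p²) term gives a log and an atan.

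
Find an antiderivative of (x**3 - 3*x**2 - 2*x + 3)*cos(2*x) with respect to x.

x**3*sin(2*x)/2 - 3*x**2*sin(2*x)/2 + 3*x**2*cos(2*x)/4 - 7*x*sin(2*x)/4 - 3*x*cos(2*x)/2 + 9*sin(2*x)/4 - 7*cos(2*x)/8 + C

Use integration by parts with u = x**3 - 3*x**2 - 2*x + 3, dv = cos(2*x) dx, so v = sin(2*x)/2.
Apply parts 3 times (tabular method): alternate signs, differentiate u down to 0, integrate dv up.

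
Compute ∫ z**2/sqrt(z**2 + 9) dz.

z*sqrt(z**2 + 9)/2 - 9*log(z + sqrt(z**2 + 9))/2 + C

Substitute z = 3·tan(θ), so dz = 3·sec(θ)^2 dθ and the radical becomes sqrt(z**2 + 9) = 3·sec(θ) by the Pythagorean identity.
Integrate the resulting trig expression in θ, then back-substitute tan(θ) = z/3, sec(θ) = sqrt(z**2 + 9)/3 (absorbing any constant into C).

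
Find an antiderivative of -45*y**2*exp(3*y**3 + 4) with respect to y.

Let u = 3*y**3 + 4, so du = (9*y**2) dy.
Rewriting, the integral becomes -5·∫ e^u du = -5·e^u.
Substituting back, u = 3*y**3 + 4.

-5*exp(3*y**3 + 4) + C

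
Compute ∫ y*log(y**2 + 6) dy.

y**2*log(y**2 + 6)/2 - y**2/2 + 3*log(y**2 + 6) + C

Let u = y**2 + 6, so du = (2*y) dy.
The integral becomes (1/2)·∫ log(u) du; integrate by parts with u′=log(u), dv′=du.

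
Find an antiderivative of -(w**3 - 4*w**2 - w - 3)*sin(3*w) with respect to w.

w**3*cos(3*w)/3 - w**2*sin(3*w)/3 - 4*w**2*cos(3*w)/3 + 8*w*sin(3*w)/9 - 5*w*cos(3*w)/9 + 5*sin(3*w)/27 - 19*cos(3*w)/27 + C

Use integration by parts with u = w**3 - 4*w**2 - w - 3, dv = -sin(3*w) dw, so v = cos(3*w)/3.
Apply parts 3 times (tabular method): alternate signs, differentiate u down to 0, integrate dv up.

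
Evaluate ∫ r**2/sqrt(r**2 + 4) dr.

Substitute r = 2·tan(θ), so dr = 2·sec(θ)^2 dθ and the radical becomes sqrt(r**2 + 4) = 2·sec(θ) by the Pythagorean identity.
Integrate the resulting trig expression in θ, then back-substitute tan(θ) = r/2, sec(θ) = sqrt(r**2 + 4)/2 (absorbing any constant into C).

r*sqrt(r**2 + 4)/2 - 2*log(r + sqrt(r**2 + 4)) + C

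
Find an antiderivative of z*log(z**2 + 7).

Let u = z**2 + 7, so du = (2*z) dz.
The integral becomes (1/2)·∫ log(u) du; integrate by parts with u′=log(u), dv′=du.

z**2*log(z**2 + 7)/2 - z**2/2 + 7*log(z**2 + 7)/2 + C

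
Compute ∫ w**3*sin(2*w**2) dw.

Let u = w², du = 2w dw; rewrite as (1/2)∫ u^1·sin(2u) du.
Now integrate by parts 1 time.

-w**2*cos(2*w**2)/4 + sin(2*w**2)/8 + C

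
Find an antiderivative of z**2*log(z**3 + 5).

z**3*log(z**3 + 5)/3 - z**3/3 + 5*log(z**3 + 5)/3 + C

Let u = z**3 + 5, so du = (3*z**2) dz.
The integral becomes (1/3)·∫ log(u) du; integrate by parts with u′=log(u), dv′=du.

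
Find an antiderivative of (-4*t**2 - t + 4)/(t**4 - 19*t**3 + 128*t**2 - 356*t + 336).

Factor the denominator: (t - 7)*(t - 6)*(t - 4)*(t - 2).
Partial-fraction decomposition: 7/(20*(t - 2)) - 16/(3*(t - 4)) + 73/(4*(t - 6)) - 199/(15*(t - 7)).
Integrate each term: A/(t−a) contributes A·log|t−a|.

-199*log(t - 7)/15 + 73*log(t - 6)/4 - 16*log(t - 4)/3 + 7*log(t - 2)/20 + C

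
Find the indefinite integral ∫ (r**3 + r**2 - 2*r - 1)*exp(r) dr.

Use integration by parts with u = r**3 + r**2 - 2*r - 1, dv = exp(r) dr, so v = exp(r).
Apply parts 3 times (tabular method): alternate signs, differentiate u down to 0, integrate dv up.

(r**3 - 2*r**2 + 2*r - 3)*exp(r) + C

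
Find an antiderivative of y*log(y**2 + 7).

Let u = y**2 + 7, so du = (2*y) dy.
The integral becomes (1/2)·∫ log(u) du; integrate by parts with u′=log(u), dv′=du.

y**2*log(y**2 + 7)/2 - y**2/2 + 7*log(y**2 + 7)/2 + C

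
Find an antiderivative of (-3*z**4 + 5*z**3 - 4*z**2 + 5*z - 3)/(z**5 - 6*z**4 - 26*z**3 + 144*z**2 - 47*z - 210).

Factor the denominator: (z - 7)*(z - 3)*(z - 2)*(z + 1)*(z + 5).
Partial-fraction decomposition: -219/(224*(z + 5)) + 5/(96*(z + 1)) - 17/(105*(z - 2)) + 33/(32*(z - 3)) - 471/(160*(z - 7)).
Integrate each term: A/(z−a) contributes A·log|z−a|.

-471*log(z - 7)/160 + 33*log(z - 3)/32 - 17*log(z - 2)/105 + 5*log(z + 1)/96 - 219*log(z + 5)/224 + C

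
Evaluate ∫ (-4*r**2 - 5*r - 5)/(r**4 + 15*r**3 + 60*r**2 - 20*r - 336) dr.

-31*log(r - 2)/432 + 49*log(r + 4)/36 - 119*log(r + 6)/16 + 166*log(r + 7)/27 + C

Factor the denominator: (r - 2)*(r + 4)*(r + 6)*(r + 7).
Partial-fraction decomposition: 166/(27*(r + 7)) - 119/(16*(r + 6)) + 49/(36*(r + 4)) - 31/(432*(r - 2)).
Integrate each term: A/(r−a) contributes A·log|r−a|.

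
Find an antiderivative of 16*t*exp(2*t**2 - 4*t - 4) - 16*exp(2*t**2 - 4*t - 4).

4*exp(2*t**2 - 4*t - 4) + C

Let u = 2*t**2 - 4*t - 4, so du = (4*t - 4) dt.
Rewriting, the integral becomes 4·∫ e^u du = 4·e^u.
Substituting back, u = 2*t**2 - 4*t - 4.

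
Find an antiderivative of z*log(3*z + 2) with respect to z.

z**2*log(3*z + 2)/2 - z**2/4 + z/3 - 2*log(3*z + 2)/9 + C

Use integration by parts with u = log(3*z + 2), dv = z dz.
Then du = 3/(3*z + 2) dz and v = z**2/2.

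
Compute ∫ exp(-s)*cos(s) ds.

exp(-s)*sin(s)/2 - exp(-s)*cos(s)/2 + C

Let I denote the integral. Integrate by parts with u = cos(s), dv = exp(-s) ds, so v = -exp(-s): I = -exp(-s)*cos(s) − ∫ exp(-s)*sin(s) ds.
Apply parts again with u = sin(s), dv = exp(-s) ds: ∫ exp(-s)*sin(s) ds = -exp(-s)*sin(s) + I. Substituting back brings back I: I = exp(-s)*sin(s) - exp(-s)*cos(s) − I.
Solving for I: (1 + 1)·I equals the remaining terms, so I = (1/2)·(exp(-s)*sin(s) - exp(-s)*cos(s)).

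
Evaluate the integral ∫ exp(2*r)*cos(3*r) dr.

Let I denote the integral. Integrate by parts with u = cos(3*r), dv = exp(2*r) dr, so v = exp(2*r)/2: I = exp(2*r)*cos(3*r)/2 + (3/2)·∫ exp(2*r)*sin(3*r) dr.
Apply parts again with u = sin(3*r), dv = exp(2*r) dr: ∫ exp(2*r)*sin(3*r) dr = exp(2*r)*sin(3*r)/2 − (3/2)·I. Substituting back brings back I: I = 3*exp(2*r)*sin(3*r)/4 + exp(2*r)*cos(3*r)/2 − (9/4)·I.
Solving for I: (1 + 9/4)·I equals the remaining terms, so I = (4/13)·(3*exp(2*r)*sin(3*r)/4 + exp(2*r)*cos(3*r)/2).

3*exp(2*r)*sin(3*r)/13 + 2*exp(2*r)*cos(3*r)/13 + C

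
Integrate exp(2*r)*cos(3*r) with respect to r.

Let I denote the integral. Integrate by parts with u = cos(3*r), dv = exp(2*r) dr, so v = exp(2*r)/2: I = exp(2*r)*cos(3*r)/2 + (3/2)·∫ exp(2*r)*sin(3*r) dr.
Apply parts again with u = sin(3*r), dv = exp(2*r) dr: ∫ exp(2*r)*sin(3*r) dr = exp(2*r)*sin(3*r)/2 − (3/2)·I. Substituting back brings back I: I = 3*exp(2*r)*sin(3*r)/4 + exp(2*r)*cos(3*r)/2 − (9/4)·I.
Solving for I: (1 + 9/4)·I equals the remaining terms, so I = (4/13)·(3*exp(2*r)*sin(3*r)/4 + exp(2*r)*cos(3*r)/2).

3*exp(2*r)*sin(3*r)/13 + 2*exp(2*r)*cos(3*r)/13 + C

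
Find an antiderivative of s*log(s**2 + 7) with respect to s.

s**2*log(s**2 + 7)/2 - s**2/2 + 7*log(s**2 + 7)/2 + C

Let u = s**2 + 7, so du = (2*s) ds.
The integral becomes (1/2)·∫ log(u) du; integrate by parts with u′=log(u), dv′=du.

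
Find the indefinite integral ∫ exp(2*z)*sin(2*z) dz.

Let I denote the integral. Integrate by parts with u = sin(2*z), dv = exp(2*z) dz, so v = exp(2*z)/2: I = exp(2*z)*sin(2*z)/2 − ∫ exp(2*z)*cos(2*z) dz.
Apply parts again with u = cos(2*z), dv = exp(2*z) dz: ∫ exp(2*z)*cos(2*z) dz = exp(2*z)*cos(2*z)/2 + I. Substituting back brings back I: I = exp(2*z)*sin(2*z)/2 - exp(2*z)*cos(2*z)/2 − I.
Solving for I: (1 + 1)·I equals the remaining terms, so I = (1/2)·(exp(2*z)*sin(2*z)/2 - exp(2*z)*cos(2*z)/2).

exp(2*z)*sin(2*z)/4 - exp(2*z)*cos(2*z)/4 + C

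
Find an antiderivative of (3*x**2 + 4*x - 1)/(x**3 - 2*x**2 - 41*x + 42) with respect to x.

Factor the denominator: (x - 7)*(x - 1)*(x + 6).
Partial-fraction decomposition: 83/(91*(x + 6)) - 1/(7*(x - 1)) + 29/(13*(x - 7)).
Integrate each term: A/(x−a) contributes A·log|x−a|.

29*log(x - 7)/13 - log(x - 1)/7 + 83*log(x + 6)/91 + C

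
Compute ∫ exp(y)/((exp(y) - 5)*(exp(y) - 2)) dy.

log(exp(y) - 5)/3 - log(exp(y) - 2)/3 + C

Let u = e^y, du = e^y dy.
The integral becomes ∫ du/((u-2)(u-5)); decompose into partial fractions.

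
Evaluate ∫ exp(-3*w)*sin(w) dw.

-3*exp(-3*w)*sin(w)/10 - exp(-3*w)*cos(w)/10 + C

Let I denote the integral. Integrate by parts with u = sin(w), dv = exp(-3*w) dw, so v = -exp(-3*w)/3: I = -exp(-3*w)*sin(w)/3 + (1/3)·∫ exp(-3*w)*cos(w) dw.
Apply parts again with u = cos(w), dv = exp(-3*w) dw: ∫ exp(-3*w)*cos(w) dw = -exp(-3*w)*cos(w)/3 − (1/3)·I. Substituting back brings back I: I = -exp(-3*w)*sin(w)/3 - exp(-3*w)*cos(w)/9 − (1/9)·I.
Solving for I: (1 + 1/9)·I equals the remaining terms, so I = (9/10)·(-exp(-3*w)*sin(w)/3 - exp(-3*w)*cos(w)/9).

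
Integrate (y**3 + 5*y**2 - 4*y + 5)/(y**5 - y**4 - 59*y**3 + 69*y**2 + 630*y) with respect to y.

log(y)/126 + 29*log(y - 6)/54 - 47*log(y - 5)/96 - 35*log(y + 3)/864 - 5*log(y + 7)/336 + C

Factor the denominator: y*(y - 6)*(y - 5)*(y + 3)*(y + 7).
Partial-fraction decomposition: -5/(336*(y + 7)) - 35/(864*(y + 3)) - 47/(96*(y - 5)) + 29/(54*(y - 6)) + 1/(126*y).
Integrate each term: A/(y−a) contributes A·log|y−a|.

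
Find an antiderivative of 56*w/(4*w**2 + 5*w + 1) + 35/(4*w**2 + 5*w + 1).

Let u = 4*w**2 + 5*w + 1, so du = (8*w + 5) dw.
Rewriting, the integral becomes 7·∫ 1/u du = 7·log(u).
Substituting back, u = 4*w**2 + 5*w + 1.

7*log(4*w**2 + 5*w + 1) + C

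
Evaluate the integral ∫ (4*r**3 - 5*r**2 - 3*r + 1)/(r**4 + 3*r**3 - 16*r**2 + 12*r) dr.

Factor the denominator: r*(r - 2)*(r - 1)*(r + 6).
Partial-fraction decomposition: 1025/(336*(r + 6)) + 3/(7*(r - 1)) + 7/(16*(r - 2)) + 1/(12*r).
Integrate each term: A/(r−a) contributes A·log|r−a|.

log(r)/12 + 7*log(r - 2)/16 + 3*log(r - 1)/7 + 1025*log(r + 6)/336 + C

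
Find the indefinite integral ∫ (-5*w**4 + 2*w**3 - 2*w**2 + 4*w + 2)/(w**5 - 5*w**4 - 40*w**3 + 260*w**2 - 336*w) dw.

-log(w)/168 - 3047*log(w - 6)/312 + 53*log(w - 4)/8 - 31*log(w - 2)/72 - 1165*log(w + 7)/819 + C

Factor the denominator: w*(w - 6)*(w - 4)*(w - 2)*(w + 7).
Partial-fraction decomposition: -1165/(819*(w + 7)) - 31/(72*(w - 2)) + 53/(8*(w - 4)) - 3047/(312*(w - 6)) - 1/(168*w).
Integrate each term: A/(w−a) contributes A·log|w−a|.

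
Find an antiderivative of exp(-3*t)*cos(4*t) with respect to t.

Let I denote the integral. Integrate by parts with u = cos(4*t), dv = exp(-3*t) dt, so v = -exp(-3*t)/3: I = -exp(-3*t)*cos(4*t)/3 − (4/3)·∫ exp(-3*t)*sin(4*t) dt.
Apply parts again with u = sin(4*t), dv = exp(-3*t) dt: ∫ exp(-3*t)*sin(4*t) dt = -exp(-3*t)*sin(4*t)/3 + (4/3)·I. Substituting back brings back I: I = 4*exp(-3*t)*sin(4*t)/9 - exp(-3*t)*cos(4*t)/3 − (16/9)·I.
Solving for I: (1 + 16/9)·I equals the remaining terms, so I = (9/25)·(4*exp(-3*t)*sin(4*t)/9 - exp(-3*t)*cos(4*t)/3).

4*exp(-3*t)*sin(4*t)/25 - 3*exp(-3*t)*cos(4*t)/25 + C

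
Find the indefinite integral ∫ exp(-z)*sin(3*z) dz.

-exp(-z)*sin(3*z)/10 - 3*exp(-z)*cos(3*z)/10 + C

Let I denote the integral. Integrate by parts with u = sin(3*z), dv = exp(-z) dz, so v = -exp(-z): I = -exp(-z)*sin(3*z) + 3·∫ exp(-z)*cos(3*z) dz.
Apply parts again with u = cos(3*z), dv = exp(-z) dz: ∫ exp(-z)*cos(3*z) dz = -exp(-z)*cos(3*z) − 3·I. Substituting back brings back I: I = -exp(-z)*sin(3*z) - 3*exp(-z)*cos(3*z) − 9·I.
Solving for I: (1 + 9)·I equals the remaining terms, so I = (1/10)·(-exp(-z)*sin(3*z) - 3*exp(-z)*cos(3*z)).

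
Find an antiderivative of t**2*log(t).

Use integration by parts with u = log(t), dv = t**2 dt.
Then du = 1/t dt and v = t**3/3.

t**3*log(t)/3 - t**3/9 + C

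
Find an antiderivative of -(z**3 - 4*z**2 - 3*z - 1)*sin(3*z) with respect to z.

Use integration by parts with u = z**3 - 4*z**2 - 3*z - 1, dv = -sin(3*z) dz, so v = cos(3*z)/3.
Apply parts 3 times (tabular method): alternate signs, differentiate u down to 0, integrate dv up.

z**3*cos(3*z)/3 - z**2*sin(3*z)/3 - 4*z**2*cos(3*z)/3 + 8*z*sin(3*z)/9 - 11*z*cos(3*z)/9 + 11*sin(3*z)/27 - cos(3*z)/27 + C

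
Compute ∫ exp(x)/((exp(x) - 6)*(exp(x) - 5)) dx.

Let u = e^x, du = e^x dx.
The integral becomes ∫ du/((u-6)(u-5)); decompose into partial fractions.

log(exp(x) - 6) - log(exp(x) - 5) + C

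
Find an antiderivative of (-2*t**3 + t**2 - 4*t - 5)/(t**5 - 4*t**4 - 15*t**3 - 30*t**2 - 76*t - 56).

-335*log(t - 7)/1908 - log(t + 1)/20 + 23*log(t + 2)/72 - 199*log(t**2 + 4)/4240 - 193*atan(t/2)/2120 + C

Factor the denominator: (t - 7)*(t + 1)*(t + 2)*(t**2 + 4).
Partial-fraction decomposition: -(199*t + 386)/(2120*(t**2 + 4)) + 23/(72*(t + 2)) - 1/(20*(t + 1)) - 335/(1908*(t - 7)).
Integrate each term; A/(t−a) gives A·log|t−a|; the (Bt+D)/(t²+p²) term gives a log and an atan.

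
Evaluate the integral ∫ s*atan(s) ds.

s**2*atan(s)/2 - s/2 + atan(s)/2 + C

Use integration by parts with u = arctan(s), dv = s ds.
Then du = 1/(s**2 + 1) ds.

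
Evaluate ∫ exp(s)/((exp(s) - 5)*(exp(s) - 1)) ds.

Let u = e^s, du = e^s ds.
The integral becomes ∫ du/((u-5)(u-1)); decompose into partial fractions.

log(exp(s) - 5)/4 - log(exp(s) - 1)/4 + C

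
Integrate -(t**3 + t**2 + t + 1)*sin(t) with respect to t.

t**3*cos(t) - 3*t**2*sin(t) + t**2*cos(t) - 2*t*sin(t) - 5*t*cos(t) + 5*sin(t) - cos(t) + C

Use integration by parts with u = t**3 + t**2 + t + 1, dv = -sin(t) dt, so v = cos(t).
Apply parts 3 times (tabular method): alternate signs, differentiate u down to 0, integrate dv up.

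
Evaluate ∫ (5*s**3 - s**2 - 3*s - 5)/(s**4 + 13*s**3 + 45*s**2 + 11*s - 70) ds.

-log(s - 1)/36 + 43*log(s + 2)/45 - 160*log(s + 5)/9 + 437*log(s + 7)/20 + C

Factor the denominator: (s - 1)*(s + 2)*(s + 5)*(s + 7).
Partial-fraction decomposition: 437/(20*(s + 7)) - 160/(9*(s + 5)) + 43/(45*(s + 2)) - 1/(36*(s - 1)).
Integrate each term: A/(s−a) contributes A·log|s−a|.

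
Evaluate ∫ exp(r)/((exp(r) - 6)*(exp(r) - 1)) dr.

Let u = e^r, du = e^r dr.
The integral becomes ∫ du/((u-6)(u-1)); decompose into partial fractions.

log(exp(r) - 6)/5 - log(exp(r) - 1)/5 + C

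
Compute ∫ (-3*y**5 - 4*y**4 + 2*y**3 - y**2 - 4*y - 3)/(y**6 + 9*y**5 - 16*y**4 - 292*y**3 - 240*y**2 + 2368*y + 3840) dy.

-996257*log(y - 4)/1555200 + 17*log(y + 2)/864 - 1917*log(y + 4)/256 + 6617*log(y + 5)/243 - 17697*log(y + 6)/800 + 4003/(4320*y - 17280) + C

Factor the denominator: (y - 4)**2*(y + 2)*(y + 4)*(y + 5)*(y + 6).
Partial-fraction decomposition: -17697/(800*(y + 6)) + 6617/(243*(y + 5)) - 1917/(256*(y + 4)) + 17/(864*(y + 2)) - 996257/(1555200*(y - 4)) - 4003/(4320*(y - 4)**2).
Integrate each term; A/(y−a) gives A·log|y−a|; A/(y−a)² gives −A/(y−a).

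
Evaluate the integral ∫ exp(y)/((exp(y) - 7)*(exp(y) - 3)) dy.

log(exp(y) - 7)/4 - log(exp(y) - 3)/4 + C

Let u = e^y, du = e^y dy.
The integral becomes ∫ du/((u-7)(u-3)); decompose into partial fractions.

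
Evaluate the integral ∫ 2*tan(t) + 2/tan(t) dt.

2*log(tan(t)) + C

Let u = tan(t), so du = (tan(t)**2 + 1) dt.
Rewriting, the integral becomes 2·∫ 1/u du = 2·log(u).
Substituting back, u = tan(t).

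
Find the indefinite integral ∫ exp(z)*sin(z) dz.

Let I denote the integral. Integrate by parts with u = sin(z), dv = exp(z) dz, so v = exp(z): I = exp(z)*sin(z) − ∫ exp(z)*cos(z) dz.
Apply parts again with u = cos(z), dv = exp(z) dz: ∫ exp(z)*cos(z) dz = exp(z)*cos(z) + I. Substituting back brings back I: I = exp(z)*sin(z) - exp(z)*cos(z) − I.
Solving for I: (1 + 1)·I equals the remaining terms, so I = (1/2)·(exp(z)*sin(z) - exp(z)*cos(z)).

exp(z)*sin(z)/2 - exp(z)*cos(z)/2 + C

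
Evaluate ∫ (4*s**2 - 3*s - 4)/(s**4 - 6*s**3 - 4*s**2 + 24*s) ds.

-log(s)/6 + 61*log(s - 6)/96 - 3*log(s - 2)/16 - 9*log(s + 2)/32 + C

Factor the denominator: s*(s - 6)*(s - 2)*(s + 2).
Partial-fraction decomposition: -9/(32*(s + 2)) - 3/(16*(s - 2)) + 61/(96*(s - 6)) - 1/(6*s).
Integrate each term: A/(s−a) contributes A·log|s−a|.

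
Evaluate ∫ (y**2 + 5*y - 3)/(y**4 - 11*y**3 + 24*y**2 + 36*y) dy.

Factor the denominator: y*(y - 6)**2*(y + 1).
Partial-fraction decomposition: 1/(7*(y + 1)) - 5/(84*(y - 6)) + 3/(2*(y - 6)**2) - 1/(12*y).
Integrate each term; A/(y−a) gives A·log|y−a|; A/(y−a)² gives −A/(y−a).

-log(y)/12 - 5*log(y - 6)/84 + log(y + 1)/7 - 3/(2*y - 12) + C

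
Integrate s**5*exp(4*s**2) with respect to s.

(8*s**4 - 4*s**2 + 1)*exp(4*s**2)/64 + C

Let u = s², du = 2s ds; rewrite as (1/2)∫ u^2·exp(4u) du.
Now integrate by parts 2 times.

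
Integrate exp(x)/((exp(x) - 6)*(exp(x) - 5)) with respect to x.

log(exp(x) - 6) - log(exp(x) - 5) + C

Let u = e^x, du = e^x dx.
The integral becomes ∫ du/((u-5)(u-6)); decompose into partial fractions.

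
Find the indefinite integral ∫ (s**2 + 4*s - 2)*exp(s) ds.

(s**2 + 2*s - 4)*exp(s) + C

Use integration by parts with u = s**2 + 4*s - 2, dv = exp(s) ds, so v = exp(s).
Apply parts 2 times (tabular method): alternate signs, differentiate u down to 0, integrate dv up.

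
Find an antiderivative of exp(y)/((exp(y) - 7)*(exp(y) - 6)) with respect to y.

Let u = e^y, du = e^y dy.
The integral becomes ∫ du/((u-6)(u-7)); decompose into partial fractions.

log(exp(y) - 7) - log(exp(y) - 6) + C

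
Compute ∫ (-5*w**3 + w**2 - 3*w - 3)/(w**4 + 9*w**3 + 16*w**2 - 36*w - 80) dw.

Factor the denominator: (w - 2)*(w + 2)*(w + 4)*(w + 5).
Partial-fraction decomposition: -662/(21*(w + 5)) + 115/(4*(w + 4)) - 47/(24*(w + 2)) - 15/(56*(w - 2)).
Integrate each term: A/(w−a) contributes A·log|w−a|.

-15*log(w - 2)/56 - 47*log(w + 2)/24 + 115*log(w + 4)/4 - 662*log(w + 5)/21 + C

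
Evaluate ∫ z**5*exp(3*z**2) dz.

(9*z**4 - 6*z**2 + 2)*exp(3*z**2)/54 + C

Let u = z², du = 2z dz; rewrite as (1/2)∫ u^2·exp(3u) du.
Now integrate by parts 2 times.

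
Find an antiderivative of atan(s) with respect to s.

s*atan(s) - log(s**2 + 1)/2 + C

Use integration by parts with u = arctan(s), dv = ds.
Then du = 1/(s**2 + 1) ds.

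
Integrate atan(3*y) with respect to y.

y*atan(3*y) - log(9*y**2 + 1)/6 + C

Use integration by parts with u = arctan(3*y), dv = dy.
Then du = 3/(9*y**2 + 1) dy.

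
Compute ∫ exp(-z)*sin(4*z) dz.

Let I denote the integral. Integrate by parts with u = sin(4*z), dv = exp(-z) dz, so v = -exp(-z): I = -exp(-z)*sin(4*z) + 4·∫ exp(-z)*cos(4*z) dz.
Apply parts again with u = cos(4*z), dv = exp(-z) dz: ∫ exp(-z)*cos(4*z) dz = -exp(-z)*cos(4*z) − 4·I. Substituting back brings back I: I = -exp(-z)*sin(4*z) - 4*exp(-z)*cos(4*z) − 16·I.
Solving for I: (1 + 16)·I equals the remaining terms, so I = (1/17)·(-exp(-z)*sin(4*z) - 4*exp(-z)*cos(4*z)).

-exp(-z)*sin(4*z)/17 - 4*exp(-z)*cos(4*z)/17 + C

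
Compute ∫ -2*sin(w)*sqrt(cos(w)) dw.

4*cos(w)**(3/2)/3 + C

Let u = cos(w), so du = (-sin(w)) dw.
Rewriting, the integral becomes 2·∫ √u du = 2·(2/3)u^(3/2).
Substituting back, u = cos(w).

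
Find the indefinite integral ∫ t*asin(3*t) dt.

Use integration by parts with u = arcsin(3*t), dv = t dt.
Then du = 3/sqrt(-9*t**2 + 1) dt.

t**2*asin(3*t)/2 + t*sqrt(-9*t**2 + 1)/12 - asin(3*t)/36 + C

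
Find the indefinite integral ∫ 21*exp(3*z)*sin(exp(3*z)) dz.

Let u = exp(3*z), so du = (3*exp(3*z)) dz.
Rewriting, the integral becomes 7·∫ sin(u) du = 7·-cos(u).
Substituting back, u = exp(3*z).

-7*cos(exp(3*z)) + C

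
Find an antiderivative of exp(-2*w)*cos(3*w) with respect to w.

Let I denote the integral. Integrate by parts with u = cos(3*w), dv = exp(-2*w) dw, so v = -exp(-2*w)/2: I = -exp(-2*w)*cos(3*w)/2 − (3/2)·∫ exp(-2*w)*sin(3*w) dw.
Apply parts again with u = sin(3*w), dv = exp(-2*w) dw: ∫ exp(-2*w)*sin(3*w) dw = -exp(-2*w)*sin(3*w)/2 + (3/2)·I. Substituting back brings back I: I = 3*exp(-2*w)*sin(3*w)/4 - exp(-2*w)*cos(3*w)/2 − (9/4)·I.
Solving for I: (1 + 9/4)·I equals the remaining terms, so I = (4/13)·(3*exp(-2*w)*sin(3*w)/4 - exp(-2*w)*cos(3*w)/2).

3*exp(-2*w)*sin(3*w)/13 - 2*exp(-2*w)*cos(3*w)/13 + C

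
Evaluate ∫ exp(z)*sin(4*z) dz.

exp(z)*sin(4*z)/17 - 4*exp(z)*cos(4*z)/17 + C

Let I denote the integral. Integrate by parts with u = sin(4*z), dv = exp(z) dz, so v = exp(z): I = exp(z)*sin(4*z) − 4·∫ exp(z)*cos(4*z) dz.
Apply parts again with u = cos(4*z), dv = exp(z) dz: ∫ exp(z)*cos(4*z) dz = exp(z)*cos(4*z) + 4·I. Substituting back brings back I: I = exp(z)*sin(4*z) - 4*exp(z)*cos(4*z) − 16·I.
Solving for I: (1 + 16)·I equals the remaining terms, so I = (1/17)·(exp(z)*sin(4*z) - 4*exp(z)*cos(4*z)).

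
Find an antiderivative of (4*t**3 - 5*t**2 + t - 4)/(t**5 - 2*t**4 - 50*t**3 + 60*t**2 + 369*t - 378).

Factor the denominator: (t - 7)*(t - 3)*(t - 1)*(t + 3)*(t + 6).
Partial-fraction decomposition: -1054/(2457*(t + 6)) + 2/(9*(t + 3)) - 1/(84*(t - 1)) - 31/(216*(t - 3)) + 113/(312*(t - 7)).
Integrate each term: A/(t−a) contributes A·log|t−a|.

113*log(t - 7)/312 - 31*log(t - 3)/216 - log(t - 1)/84 + 2*log(t + 3)/9 - 1054*log(t + 6)/2457 + C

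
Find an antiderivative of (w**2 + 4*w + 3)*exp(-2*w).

(-2*w**2 - 10*w - 11)*exp(-2*w)/4 + C

Use integration by parts with u = w**2 + 4*w + 3, dv = exp(-2*w) dw, so v = -exp(-2*w)/2.
Apply parts 2 times (tabular method): alternate signs, differentiate u down to 0, integrate dv up.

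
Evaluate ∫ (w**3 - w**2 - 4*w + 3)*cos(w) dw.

Use integration by parts with u = w**3 - w**2 - 4*w + 3, dv = cos(w) dw, so v = sin(w).
Apply parts 3 times (tabular method): alternate signs, differentiate u down to 0, integrate dv up.

w**3*sin(w) - w**2*sin(w) + 3*w**2*cos(w) - 10*w*sin(w) - 2*w*cos(w) + 5*sin(w) - 10*cos(w) + C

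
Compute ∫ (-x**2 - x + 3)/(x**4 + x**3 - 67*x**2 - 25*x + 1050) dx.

Factor the denominator: (x - 6)*(x - 5)*(x + 5)*(x + 7).
Partial-fraction decomposition: 1/(8*(x + 7)) - 17/(220*(x + 5)) + 9/(40*(x - 5)) - 3/(11*(x - 6)).
Integrate each term: A/(x−a) contributes A·log|x−a|.

-3*log(x - 6)/11 + 9*log(x - 5)/40 - 17*log(x + 5)/220 + log(x + 7)/8 + C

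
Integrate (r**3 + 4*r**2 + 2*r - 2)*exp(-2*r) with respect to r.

(-4*r**3 - 22*r**2 - 30*r - 7)*exp(-2*r)/8 + C

Use integration by parts with u = r**3 + 4*r**2 + 2*r - 2, dv = exp(-2*r) dr, so v = -exp(-2*r)/2.
Apply parts 3 times (tabular method): alternate signs, differentiate u down to 0, integrate dv up.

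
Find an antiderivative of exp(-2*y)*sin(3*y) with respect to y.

Let I denote the integral. Integrate by parts with u = sin(3*y), dv = exp(-2*y) dy, so v = -exp(-2*y)/2: I = -exp(-2*y)*sin(3*y)/2 + (3/2)·∫ exp(-2*y)*cos(3*y) dy.
Apply parts again with u = cos(3*y), dv = exp(-2*y) dy: ∫ exp(-2*y)*cos(3*y) dy = -exp(-2*y)*cos(3*y)/2 − (3/2)·I. Substituting back brings back I: I = -exp(-2*y)*sin(3*y)/2 - 3*exp(-2*y)*cos(3*y)/4 − (9/4)·I.
Solving for I: (1 + 9/4)·I equals the remaining terms, so I = (4/13)·(-exp(-2*y)*sin(3*y)/2 - 3*exp(-2*y)*cos(3*y)/4).

-2*exp(-2*y)*sin(3*y)/13 - 3*exp(-2*y)*cos(3*y)/13 + C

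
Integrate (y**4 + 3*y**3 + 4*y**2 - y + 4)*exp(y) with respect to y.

Use integration by parts with u = y**4 + 3*y**3 + 4*y**2 - y + 4, dv = exp(y) dy, so v = exp(y).
Apply parts 4 times (tabular method): alternate signs, differentiate u down to 0, integrate dv up.

(y**4 - y**3 + 7*y**2 - 15*y + 19)*exp(y) + C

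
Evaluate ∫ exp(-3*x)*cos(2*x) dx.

2*exp(-3*x)*sin(2*x)/13 - 3*exp(-3*x)*cos(2*x)/13 + C

Let I denote the integral. Integrate by parts with u = cos(2*x), dv = exp(-3*x) dx, so v = -exp(-3*x)/3: I = -exp(-3*x)*cos(2*x)/3 − (2/3)·∫ exp(-3*x)*sin(2*x) dx.
Apply parts again with u = sin(2*x), dv = exp(-3*x) dx: ∫ exp(-3*x)*sin(2*x) dx = -exp(-3*x)*sin(2*x)/3 + (2/3)·I. Substituting back brings back I: I = 2*exp(-3*x)*sin(2*x)/9 - exp(-3*x)*cos(2*x)/3 − (4/9)·I.
Solving for I: (1 + 4/9)·I equals the remaining terms, so I = (9/13)·(2*exp(-3*x)*sin(2*x)/9 - exp(-3*x)*cos(2*x)/3).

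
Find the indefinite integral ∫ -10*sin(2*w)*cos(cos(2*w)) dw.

5*sin(cos(2*w)) + C

Let u = cos(2*w), so du = (-2*sin(2*w)) dw.
Rewriting, the integral becomes 5·∫ cos(u) du = 5·sin(u).
Substituting back, u = cos(2*w).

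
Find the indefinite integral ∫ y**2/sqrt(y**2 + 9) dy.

y*sqrt(y**2 + 9)/2 - 9*log(y + sqrt(y**2 + 9))/2 + C

Substitute y = 3·tan(θ), so dy = 3·sec(θ)^2 dθ and the radical becomes sqrt(y**2 + 9) = 3·sec(θ) by the Pythagorean identity.
Integrate the resulting trig expression in θ, then back-substitute tan(θ) = y/3, sec(θ) = sqrt(y**2 + 9)/3 (absorbing any constant into C).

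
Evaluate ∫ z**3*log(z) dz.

Use integration by parts with u = log(z), dv = z**3 dz.
Then du = 1/z dz and v = z**4/4.

z**4*log(z)/4 - z**4/16 + C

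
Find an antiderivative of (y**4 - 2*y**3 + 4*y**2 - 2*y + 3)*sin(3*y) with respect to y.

Use integration by parts with u = y**4 - 2*y**3 + 4*y**2 - 2*y + 3, dv = sin(3*y) dy, so v = -cos(3*y)/3.
Apply parts 4 times (tabular method): alternate signs, differentiate u down to 0, integrate dv up.

-y**4*cos(3*y)/3 + 4*y**3*sin(3*y)/9 + 2*y**3*cos(3*y)/3 - 2*y**2*sin(3*y)/3 - 8*y**2*cos(3*y)/9 + 16*y*sin(3*y)/27 + 2*y*cos(3*y)/9 - 2*sin(3*y)/27 - 65*cos(3*y)/81 + C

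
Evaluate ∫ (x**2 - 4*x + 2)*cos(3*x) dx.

Use integration by parts with u = x**2 - 4*x + 2, dv = cos(3*x) dx, so v = sin(3*x)/3.
Apply parts 2 times (tabular method): alternate signs, differentiate u down to 0, integrate dv up.

x**2*sin(3*x)/3 - 4*x*sin(3*x)/3 + 2*x*cos(3*x)/9 + 16*sin(3*x)/27 - 4*cos(3*x)/9 + C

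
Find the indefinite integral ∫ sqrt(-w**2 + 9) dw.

w*sqrt(-w**2 + 9)/2 + 9*asin(w/3)/2 + C

Substitute w = 3·sin(θ), so dw = 3·cos(θ) dθ and the radical becomes sqrt(-w**2 + 9) = 3·cos(θ) by the Pythagorean identity.
Integrate the resulting trig expression in θ, then back-substitute θ = asin(w/3), sin(θ) = w/3, cos(θ) = sqrt(-w**2 + 9)/3 (absorbing any constant into C).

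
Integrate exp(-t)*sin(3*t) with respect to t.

Let I denote the integral. Integrate by parts with u = sin(3*t), dv = exp(-t) dt, so v = -exp(-t): I = -exp(-t)*sin(3*t) + 3·∫ exp(-t)*cos(3*t) dt.
Apply parts again with u = cos(3*t), dv = exp(-t) dt: ∫ exp(-t)*cos(3*t) dt = -exp(-t)*cos(3*t) − 3·I. Substituting back brings back I: I = -exp(-t)*sin(3*t) - 3*exp(-t)*cos(3*t) − 9·I.
Solving for I: (1 + 9)·I equals the remaining terms, so I = (1/10)·(-exp(-t)*sin(3*t) - 3*exp(-t)*cos(3*t)).

-exp(-t)*sin(3*t)/10 - 3*exp(-t)*cos(3*t)/10 + C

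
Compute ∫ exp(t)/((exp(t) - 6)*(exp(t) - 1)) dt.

log(exp(t) - 6)/5 - log(exp(t) - 1)/5 + C

Let u = e^t, du = e^t dt.
The integral becomes ∫ du/((u-6)(u-1)); decompose into partial fractions.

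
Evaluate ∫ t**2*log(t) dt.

Use integration by parts with u = log(t), dv = t**2 dt.
Then du = 1/t dt and v = t**3/3.

t**3*log(t)/3 - t**3/9 + C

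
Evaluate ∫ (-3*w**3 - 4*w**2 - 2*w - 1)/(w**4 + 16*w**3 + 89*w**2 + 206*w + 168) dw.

11*log(w + 2)/10 - 25*log(w + 3)/2 + 45*log(w + 4)/2 - 141*log(w + 7)/10 + C

Factor the denominator: (w + 2)*(w + 3)*(w + 4)*(w + 7).
Partial-fraction decomposition: -141/(10*(w + 7)) + 45/(2*(w + 4)) - 25/(2*(w + 3)) + 11/(10*(w + 2)).
Integrate each term: A/(w−a) contributes A·log|w−a|.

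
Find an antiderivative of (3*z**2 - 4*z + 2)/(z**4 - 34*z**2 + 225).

Factor the denominator: (z - 5)*(z - 3)*(z + 3)*(z + 5).
Partial-fraction decomposition: -97/(160*(z + 5)) + 41/(96*(z + 3)) - 17/(96*(z - 3)) + 57/(160*(z - 5)).
Integrate each term: A/(z−a) contributes A·log|z−a|.

57*log(z - 5)/160 - 17*log(z - 3)/96 + 41*log(z + 3)/96 - 97*log(z + 5)/160 + C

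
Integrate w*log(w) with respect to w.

w**2*log(w)/2 - w**2/4 + C

Use integration by parts with u = log(w), dv = w dw.
Then du = 1/w dw and v = w**2/2.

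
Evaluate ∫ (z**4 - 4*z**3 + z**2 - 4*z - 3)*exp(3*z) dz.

Use integration by parts with u = z**4 - 4*z**3 + z**2 - 4*z - 3, dv = exp(3*z) dz, so v = exp(3*z)/3.
Apply parts 4 times (tabular method): alternate signs, differentiate u down to 0, integrate dv up.

(27*z**4 - 144*z**3 + 171*z**2 - 222*z - 7)*exp(3*z)/81 + C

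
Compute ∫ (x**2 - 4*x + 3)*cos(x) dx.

Use integration by parts with u = x**2 - 4*x + 3, dv = cos(x) dx, so v = sin(x).
Apply parts 2 times (tabular method): alternate signs, differentiate u down to 0, integrate dv up.

x**2*sin(x) - 4*x*sin(x) + 2*x*cos(x) + sin(x) - 4*cos(x) + C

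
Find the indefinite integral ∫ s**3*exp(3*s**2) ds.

(3*s**2 - 1)*exp(3*s**2)/18 + C

Let u = s², du = 2s ds; rewrite as (1/2)∫ u^1·exp(3u) du.
Now integrate by parts 1 time.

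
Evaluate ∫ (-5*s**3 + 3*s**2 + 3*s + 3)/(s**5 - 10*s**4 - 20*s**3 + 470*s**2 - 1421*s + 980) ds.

-193*log(s - 7)/63 + 133*log(s - 5)/24 - 257*log(s - 4)/99 - log(s - 1)/144 + 461*log(s + 7)/3696 + C

Factor the denominator: (s - 7)*(s - 5)*(s - 4)*(s - 1)*(s + 7).
Partial-fraction decomposition: 461/(3696*(s + 7)) - 1/(144*(s - 1)) - 257/(99*(s - 4)) + 133/(24*(s - 5)) - 193/(63*(s - 7)).
Integrate each term: A/(s−a) contributes A·log|s−a|.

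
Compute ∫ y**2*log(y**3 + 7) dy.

Let u = y**3 + 7, so du = (3*y**2) dy.
The integral becomes (1/3)·∫ log(u) du; integrate by parts with u′=log(u), dv′=du.

y**3*log(y**3 + 7)/3 - y**3/3 + 7*log(y**3 + 7)/3 + C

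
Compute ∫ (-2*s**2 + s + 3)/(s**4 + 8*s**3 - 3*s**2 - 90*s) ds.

Factor the denominator: s*(s - 3)*(s + 5)*(s + 6).
Partial-fraction decomposition: 25/(18*(s + 6)) - 13/(10*(s + 5)) - 1/(18*(s - 3)) - 1/(30*s).
Integrate each term: A/(s−a) contributes A·log|s−a|.

-log(s)/30 - log(s - 3)/18 - 13*log(s + 5)/10 + 25*log(s + 6)/18 + C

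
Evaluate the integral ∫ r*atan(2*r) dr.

r**2*atan(2*r)/2 - r/4 + atan(2*r)/8 + C

Use integration by parts with u = arctan(2*r), dv = r dr.
Then du = 2/(4*r**2 + 1) dr.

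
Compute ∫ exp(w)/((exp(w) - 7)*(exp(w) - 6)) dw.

Let u = e^w, du = e^w dw.
The integral becomes ∫ du/((u-7)(u-6)); decompose into partial fractions.

log(exp(w) - 7) - log(exp(w) - 6) + C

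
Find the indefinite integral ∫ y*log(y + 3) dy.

Use integration by parts with u = log(y + 3), dv = y dy.
Then du = 1/(y + 3) dy and v = y**2/2.

y**2*log(y + 3)/2 - y**2/4 + 3*y/2 - 9*log(y + 3)/2 + C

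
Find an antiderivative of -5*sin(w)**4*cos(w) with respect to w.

-sin(w)**5 + C

Let u = sin(w), so du = (cos(w)) dw.
Rewriting, the integral becomes -5·∫ u^4 du = -5·u^5/5.
Substituting back, u = sin(w).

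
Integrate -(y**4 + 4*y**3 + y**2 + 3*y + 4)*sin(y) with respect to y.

y**4*cos(y) - 4*y**3*sin(y) + 4*y**3*cos(y) - 12*y**2*sin(y) - 11*y**2*cos(y) + 22*y*sin(y) - 21*y*cos(y) + 21*sin(y) + 26*cos(y) + C

Use integration by parts with u = y**4 + 4*y**3 + y**2 + 3*y + 4, dv = -sin(y) dy, so v = cos(y).
Apply parts 4 times (tabular method): alternate signs, differentiate u down to 0, integrate dv up.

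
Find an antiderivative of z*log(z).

Use integration by parts with u = log(z), dv = z dz.
Then du = 1/z dz and v = z**2/2.

z**2*log(z)/2 - z**2/4 + C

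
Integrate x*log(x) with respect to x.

Use integration by parts with u = log(x), dv = x dx.
Then du = 1/x dx and v = x**2/2.

x**2*log(x)/2 - x**2/4 + C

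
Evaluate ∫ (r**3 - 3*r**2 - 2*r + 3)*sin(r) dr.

Use integration by parts with u = r**3 - 3*r**2 - 2*r + 3, dv = sin(r) dr, so v = -cos(r).
Apply parts 3 times (tabular method): alternate signs, differentiate u down to 0, integrate dv up.

-r**3*cos(r) + 3*r**2*sin(r) + 3*r**2*cos(r) - 6*r*sin(r) + 8*r*cos(r) - 8*sin(r) - 9*cos(r) + C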